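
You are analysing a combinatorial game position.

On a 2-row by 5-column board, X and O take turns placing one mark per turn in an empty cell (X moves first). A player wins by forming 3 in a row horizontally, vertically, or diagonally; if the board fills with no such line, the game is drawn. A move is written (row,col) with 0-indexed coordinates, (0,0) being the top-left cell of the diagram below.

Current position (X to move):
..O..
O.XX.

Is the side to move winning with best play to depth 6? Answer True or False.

X winning at [..O../O.XX.]: True

p1 X@[..O../O.XX.]: (0,0)[X.O../O.XX.]+1* (0,1)[.XO../O.XX.]+1 (0,3)[..OX./O.XX.]+1 (0,4)[..O.X/O.XX.]+1 (1,1)[..O../OXXX.]+1 (1,4)[..O../O.XXX]+1
p2 O@[X.O../O.XX.]: (0,1)[XOO../O.XX.]-1* (0,3)[X.OO./O.XX.]-1 (0,4)[X.O.O/O.XX.]-1 (1,1)[X.O../OOXX.]-1 (1,4)[X.O../O.XXO]-1
p3 X@[XOO../O.XX.]: (0,3)[XOOX./O.XX.]+1* (0,4)[XOO.X/O.XX.]-1 (1,1)[XOO../OXXX.]+1 (1,4)[XOO../O.XXX]+1
p4 O@[XOOX./O.XX.]: (0,4)[XOOXO/O.XX.]-1* (1,1)[XOOX./OOXX.]-1 (1,4)[XOOX./O.XXO]-1
p5 X@[XOOXO/O.XX.]: (1,1)[XOOXO/OXXX.]+1* (1,4)[XOOXO/O.XXX]+1
p6 O@[XOOXO/OXXX.] terminal -1; root [..O../O.XX.] d6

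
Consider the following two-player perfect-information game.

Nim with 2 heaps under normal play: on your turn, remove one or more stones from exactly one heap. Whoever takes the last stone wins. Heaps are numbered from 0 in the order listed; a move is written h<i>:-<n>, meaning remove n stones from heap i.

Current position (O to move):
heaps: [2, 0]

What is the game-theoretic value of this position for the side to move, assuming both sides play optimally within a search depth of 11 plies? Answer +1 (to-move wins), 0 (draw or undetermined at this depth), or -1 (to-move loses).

value((2,0), O) = +1

[(2,0)] O move#1: h0:-1:-1/(1,0), h0:-2:+1/(0,0)*
[(0,0)] end (terminal -1, X#2); searched (2,0) to 11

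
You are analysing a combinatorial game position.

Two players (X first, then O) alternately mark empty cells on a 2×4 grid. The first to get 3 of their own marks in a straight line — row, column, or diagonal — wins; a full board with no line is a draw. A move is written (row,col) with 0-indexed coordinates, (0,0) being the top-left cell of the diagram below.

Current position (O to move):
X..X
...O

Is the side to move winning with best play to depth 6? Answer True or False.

p1 O@[X..X/...O]: (0,1)[XO.X/...O]+0* (0,2)[X.OX/...O]+0 (1,0)[X..X/O..O]+0 (1,1)[X..X/.O.O]+0 (1,2)[X..X/..OO]+0
p2 X@[XO.X/...O]: (0,2)[XOXX/...O]+0* (1,0)[XO.X/X..O]+0 (1,1)[XO.X/.X.O]+0 (1,2)[XO.X/..XO]+0
p3 O@[XOXX/...O]: (1,0)[XOXX/O..O]+0* (1,1)[XOXX/.O.O]+0 (1,2)[XOXX/..OO]+0
p4 X@[XOXX/O..O]: (1,1)[XOXX/OX.O]+0* (1,2)[XOXX/O.XO]+0
p5 O@[XOXX/OX.O]: (1,2)[XOXX/OXOO]+0*
p6 X@[XOXX/OXOO] terminal +0; root [X..X/...O] d6

O winning at [X..X/...O]: False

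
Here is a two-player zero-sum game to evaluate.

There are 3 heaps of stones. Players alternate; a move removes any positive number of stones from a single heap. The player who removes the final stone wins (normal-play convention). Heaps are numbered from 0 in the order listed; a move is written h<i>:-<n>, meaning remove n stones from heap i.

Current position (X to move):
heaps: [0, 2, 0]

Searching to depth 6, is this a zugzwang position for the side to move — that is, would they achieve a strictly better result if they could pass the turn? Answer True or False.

p1 X@[(0,2,0)]: h1:-1[(0,1,0)]-1 h1:-2[(0,0,0)]+1*
p2 O@[(0,0,0)] terminal -1; root [(0,2,0)] d6
suppose X passes — search the same position with O to move:
pass> p1 O@[(0,2,0)]: h1:-1[(0,1,0)]-1 h1:-2[(0,0,0)]+1*
pass> p2 X@[(0,0,0)] terminal -1; root [(0,2,0)] d6
for X: play +1, pass -1

zugzwang((0,2,0), X) = False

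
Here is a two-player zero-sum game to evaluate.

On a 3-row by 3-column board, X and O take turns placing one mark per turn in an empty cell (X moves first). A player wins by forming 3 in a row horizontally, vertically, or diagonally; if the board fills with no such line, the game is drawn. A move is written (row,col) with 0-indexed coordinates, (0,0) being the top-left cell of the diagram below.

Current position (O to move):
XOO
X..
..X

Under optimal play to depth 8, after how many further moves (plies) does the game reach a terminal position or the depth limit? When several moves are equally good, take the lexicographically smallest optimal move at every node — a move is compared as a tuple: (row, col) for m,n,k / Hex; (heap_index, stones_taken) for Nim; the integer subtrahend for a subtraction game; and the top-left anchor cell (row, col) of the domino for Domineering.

[XOO/X../..X] O move#1: (1,1):-1/XOO/XO./..X*, (1,2):-1/XOO/X.O/..X, (2,0):-1/XOO/X../O.X, (2,1):-1/XOO/X../.OX
[XOO/XO./..X] X move#2: (1,2):-1/XOO/XOX/..X, (2,0):+1/XOO/XO./X.X*, (2,1):-1/XOO/XO./.XX
[XOO/XO./X.X] end (terminal -1, O#3); searched XOO/X../..X to 8

PV length from [XOO/X../..X]: 2 plies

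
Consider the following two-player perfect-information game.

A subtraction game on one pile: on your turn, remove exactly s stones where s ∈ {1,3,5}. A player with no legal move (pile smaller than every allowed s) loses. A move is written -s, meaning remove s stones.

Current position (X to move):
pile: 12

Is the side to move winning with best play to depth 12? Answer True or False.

[12] X move#1: -1:-1/11*, -3:-1/9, -5:-1/7
[11] O move#2: -1:+1/10*, -3:+1/8, -5:+1/6
[10] X move#3: -1:-1/9*, -3:-1/7, -5:-1/5
[9] O move#4: -1:+1/8*, -3:+1/6, -5:+1/4
[8] X move#5: -1:-1/7*, -3:-1/5, -5:-1/3
[7] O move#6: -1:+1/6*, -3:+1/4, -5:+1/2
[6] X move#7: -1:-1/5*, -3:-1/3, -5:-1/1
[5] O move#8: -1:+1/4*, -3:+1/2, -5:+1/0
[4] X move#9: -1:-1/3*, -3:-1/1
[3] O move#10: -1:+1/2*, -3:+1/0
[2] X move#11: -1:-1/1*
[1] O move#12: -1:+1/0*
[0] end (terminal -1, X#13); searched 12 to 12

X winning at [12]: False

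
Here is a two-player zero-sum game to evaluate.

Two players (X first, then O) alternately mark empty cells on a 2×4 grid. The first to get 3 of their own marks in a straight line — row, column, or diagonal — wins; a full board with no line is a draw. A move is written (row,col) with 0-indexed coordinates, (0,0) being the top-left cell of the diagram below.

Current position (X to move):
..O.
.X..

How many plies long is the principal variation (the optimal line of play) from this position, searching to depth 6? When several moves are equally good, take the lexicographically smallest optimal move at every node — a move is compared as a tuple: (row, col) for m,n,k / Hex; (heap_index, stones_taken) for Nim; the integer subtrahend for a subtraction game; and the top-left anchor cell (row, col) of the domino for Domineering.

PV length from [..O./.X..]: 5 plies

[..O./.X..] X move#1: (0,0):+0/X.O./.X.., (0,1):+0/.XO./.X.., (0,3):+0/..OX/.X.., (1,0):+0/..O./XX.., (1,2):+1/..O./.XX.*, (1,3):+0/..O./.X.X
[..O./.XX.] O move#2: (0,0):-1/O.O./.XX.*, (0,1):-1/.OO./.XX., (0,3):-1/..OO/.XX., (1,0):-1/..O./OXX., (1,3):-1/..O./.XXO
[O.O./.XX.] X move#3: (0,1):+1/OXO./.XX.*, (0,3):-1/O.OX/.XX., (1,0):+1/O.O./XXX., (1,3):+1/O.O./.XXX
[OXO./.XX.] O move#4: (0,3):-1/OXOO/.XX.*, (1,0):-1/OXO./OXX., (1,3):-1/OXO./.XXO
[OXOO/.XX.] X move#5: (1,0):+1/OXOO/XXX.*, (1,3):+1/OXOO/.XXX
[OXOO/XXX.] end (terminal -1, O#6); searched ..O./.X.. to 6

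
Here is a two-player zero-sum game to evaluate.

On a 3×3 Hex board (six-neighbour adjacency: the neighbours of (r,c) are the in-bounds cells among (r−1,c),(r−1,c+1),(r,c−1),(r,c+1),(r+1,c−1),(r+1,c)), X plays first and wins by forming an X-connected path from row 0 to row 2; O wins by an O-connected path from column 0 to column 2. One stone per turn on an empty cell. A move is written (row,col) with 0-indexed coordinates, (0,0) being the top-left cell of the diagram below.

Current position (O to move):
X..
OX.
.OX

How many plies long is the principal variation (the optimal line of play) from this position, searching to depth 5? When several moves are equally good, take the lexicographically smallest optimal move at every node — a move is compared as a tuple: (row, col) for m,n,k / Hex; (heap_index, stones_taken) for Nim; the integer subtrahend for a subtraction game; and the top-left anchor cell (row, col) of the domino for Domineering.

[X../OX./.OX] O move#1: (0,1):-1/XO./OX./.OX*, (0,2):-1/X.O/OX./.OX, (1,2):-1/X../OXO/.OX, (2,0):-1/X../OX./OOX
[XO./OX./.OX] X move#2: (0,2):+1/XOX/OX./.OX*, (1,2):-1/XO./OXX/.OX, (2,0):-1/XO./OX./XOX
[XOX/OX./.OX] O move#3: (1,2):-1/XOX/OXO/.OX*, (2,0):-1/XOX/OX./OOX
[XOX/OXO/.OX] X move#4: (2,0):+1/XOX/OXO/XOX*
[XOX/OXO/XOX] end (terminal -1, O#5); searched X../OX./.OX to 5

PV length from [X../OX./.OX]: 4 plies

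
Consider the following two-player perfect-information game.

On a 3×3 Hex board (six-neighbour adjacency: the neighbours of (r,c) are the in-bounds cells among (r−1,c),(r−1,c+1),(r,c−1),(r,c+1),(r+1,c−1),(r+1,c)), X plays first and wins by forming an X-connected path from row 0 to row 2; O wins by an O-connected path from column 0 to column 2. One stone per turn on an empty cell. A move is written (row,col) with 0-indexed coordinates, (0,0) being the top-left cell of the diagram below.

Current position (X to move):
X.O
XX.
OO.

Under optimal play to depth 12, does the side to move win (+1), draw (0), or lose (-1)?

value(X.O/XX./OO., X) = -1

ply 1, X at X.O/XX./OO. | (0,1)=-1→XXO/XX./OO.*; (1,2)=-1→X.O/XXX/OO.; (2,2)=-1→X.O/XX./OOX
ply 2, O at XXO/XX./OO. | (1,2)=+1→XXO/XXO/OO.*; (2,2)=+1→XXO/XX./OOO
ply 3: XXO/XXO/OO. is terminal -1 (X); from X.O/XX./OO. depth 12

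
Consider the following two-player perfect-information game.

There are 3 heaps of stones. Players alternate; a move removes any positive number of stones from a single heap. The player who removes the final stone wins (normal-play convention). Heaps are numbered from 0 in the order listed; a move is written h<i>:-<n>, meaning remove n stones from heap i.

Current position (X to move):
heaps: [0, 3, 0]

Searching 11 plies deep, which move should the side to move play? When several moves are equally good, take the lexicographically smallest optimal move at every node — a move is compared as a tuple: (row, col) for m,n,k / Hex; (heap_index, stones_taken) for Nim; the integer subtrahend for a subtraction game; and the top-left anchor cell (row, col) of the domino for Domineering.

X's best at [(0,3,0)]: h1:-3

ply 1, X at (0,3,0) | h1:-1=-1→(0,2,0); h1:-2=-1→(0,1,0); h1:-3=+1→(0,0,0)*
ply 2: (0,0,0) is terminal -1 (O); from (0,3,0) depth 11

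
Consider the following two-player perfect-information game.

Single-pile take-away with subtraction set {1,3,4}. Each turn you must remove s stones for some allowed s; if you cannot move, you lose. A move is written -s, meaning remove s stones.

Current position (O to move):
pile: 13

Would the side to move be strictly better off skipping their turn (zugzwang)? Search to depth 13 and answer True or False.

zugzwang(13, O) = False

[13] O move#1: -1:-1/12, -3:-1/10, -4:+1/9*
[9] X move#2: -1:-1/8*, -3:-1/6, -4:-1/5
[8] O move#3: -1:+1/7*, -3:-1/5, -4:-1/4
[7] X move#4: -1:-1/6*, -3:-1/4, -4:-1/3
[6] O move#5: -1:-1/5, -3:-1/3, -4:+1/2*
[2] X move#6: -1:-1/1*
[1] O move#7: -1:+1/0*
[0] end (terminal -1, X#8); searched 13 to 13
pass branch (X moves first from the same position):
  | [13] X move#1: -1:-1/12, -3:-1/10, -4:+1/9*
  | [9] O move#2: -1:-1/8*, -3:-1/6, -4:-1/5
  | [8] X move#3: -1:+1/7*, -3:-1/5, -4:-1/4
  | [7] O move#4: -1:-1/6*, -3:-1/4, -4:-1/3
  | [6] X move#5: -1:-1/5, -3:-1/3, -4:+1/2*
  | [2] O move#6: -1:-1/1*
  | [1] X move#7: -1:+1/0*
  | [0] end (terminal -1, O#8); searched 13 to 13
O moving scores +1; O passing scores -1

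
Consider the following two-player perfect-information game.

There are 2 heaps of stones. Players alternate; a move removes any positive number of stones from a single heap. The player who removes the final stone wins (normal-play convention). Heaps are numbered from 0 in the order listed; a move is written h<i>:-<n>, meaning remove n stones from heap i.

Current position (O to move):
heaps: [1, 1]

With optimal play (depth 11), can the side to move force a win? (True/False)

ply 1, O at (1,1) | h0:-1=-1→(0,1)*; h1:-1=-1→(1,0)
ply 2, X at (0,1) | h1:-1=+1→(0,0)*
ply 3: (0,0) is terminal -1 (O); from (1,1) depth 11

O winning at [(1,1)]: False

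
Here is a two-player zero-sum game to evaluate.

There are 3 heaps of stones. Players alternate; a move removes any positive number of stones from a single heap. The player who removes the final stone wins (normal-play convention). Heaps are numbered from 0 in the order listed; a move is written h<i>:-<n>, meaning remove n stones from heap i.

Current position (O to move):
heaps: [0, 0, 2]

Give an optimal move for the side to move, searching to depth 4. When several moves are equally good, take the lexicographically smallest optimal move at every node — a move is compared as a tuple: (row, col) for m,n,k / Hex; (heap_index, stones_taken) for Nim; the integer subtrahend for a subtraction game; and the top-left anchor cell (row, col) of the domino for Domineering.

[(0,0,2)] O move#1: h2:-1:-1/(0,0,1), h2:-2:+1/(0,0,0)*
[(0,0,0)] end (terminal -1, X#2); searched (0,0,2) to 4

O's best at [(0,0,2)]: h2:-2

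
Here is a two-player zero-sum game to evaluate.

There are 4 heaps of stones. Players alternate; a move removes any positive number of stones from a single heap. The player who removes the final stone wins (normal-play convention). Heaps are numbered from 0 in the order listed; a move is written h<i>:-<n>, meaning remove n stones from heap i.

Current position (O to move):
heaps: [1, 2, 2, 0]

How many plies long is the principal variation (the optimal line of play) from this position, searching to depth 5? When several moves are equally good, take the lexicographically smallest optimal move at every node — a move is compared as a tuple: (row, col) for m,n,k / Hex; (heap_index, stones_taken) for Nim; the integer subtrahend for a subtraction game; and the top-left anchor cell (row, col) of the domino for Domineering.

[(1,2,2,0)] O move#1: h0:-1:+1/(0,2,2,0)*, h1:-1:-1/(1,1,2,0), h1:-2:-1/(1,0,2,0), h2:-1:-1/(1,2,1,0), h2:-2:-1/(1,2,0,0)
[(0,2,2,0)] X move#2: h1:-1:-1/(0,1,2,0)*, h1:-2:-1/(0,0,2,0), h2:-1:-1/(0,2,1,0), h2:-2:-1/(0,2,0,0)
[(0,1,2,0)] O move#3: h1:-1:-1/(0,0,2,0), h2:-1:+1/(0,1,1,0)*, h2:-2:-1/(0,1,0,0)
[(0,1,1,0)] X move#4: h1:-1:-1/(0,0,1,0)*, h2:-1:-1/(0,1,0,0)
[(0,0,1,0)] O move#5: h2:-1:+1/(0,0,0,0)*
[(0,0,0,0)] end (terminal -1, X#6); searched (1,2,2,0) to 5

PV length from [(1,2,2,0)]: 5 plies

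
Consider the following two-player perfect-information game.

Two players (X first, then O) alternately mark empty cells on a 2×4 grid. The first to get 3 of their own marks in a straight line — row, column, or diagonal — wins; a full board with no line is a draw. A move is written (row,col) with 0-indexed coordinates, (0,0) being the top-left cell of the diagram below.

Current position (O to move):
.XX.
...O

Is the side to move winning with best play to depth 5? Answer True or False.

O winning at [.XX./...O]: False

p1 O@[.XX./...O]: (0,0)[OXX./...O]-1* (0,3)[.XXO/...O]-1 (1,0)[.XX./O..O]-1 (1,1)[.XX./.O.O]-1 (1,2)[.XX./..OO]-1
p2 X@[OXX./...O]: (0,3)[OXXX/...O]+1* (1,0)[OXX./X..O]+0 (1,1)[OXX./.X.O]+0 (1,2)[OXX./..XO]+0
p3 O@[OXXX/...O] terminal -1; root [.XX./...O] d5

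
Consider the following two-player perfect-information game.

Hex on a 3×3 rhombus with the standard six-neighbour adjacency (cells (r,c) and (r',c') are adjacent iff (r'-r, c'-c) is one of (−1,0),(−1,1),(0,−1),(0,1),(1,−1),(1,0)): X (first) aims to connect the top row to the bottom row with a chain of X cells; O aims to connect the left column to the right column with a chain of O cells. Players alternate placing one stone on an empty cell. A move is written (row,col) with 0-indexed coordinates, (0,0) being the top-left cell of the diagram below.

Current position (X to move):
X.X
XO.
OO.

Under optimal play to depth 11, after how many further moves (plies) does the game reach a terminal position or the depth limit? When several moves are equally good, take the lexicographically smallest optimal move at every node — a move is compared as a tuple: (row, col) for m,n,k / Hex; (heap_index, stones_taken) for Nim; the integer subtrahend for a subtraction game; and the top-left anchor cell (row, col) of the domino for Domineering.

ply 1, X at X.X/XO./OO. | (0,1)=-1→XXX/XO./OO.*; (1,2)=-1→X.X/XOX/OO.; (2,2)=-1→X.X/XO./OOX
ply 2, O at XXX/XO./OO. | (1,2)=+1→XXX/XOO/OO.*; (2,2)=+1→XXX/XO./OOO
ply 3: XXX/XOO/OO. is terminal -1 (X); from X.X/XO./OO. depth 11

PV length from [X.X/XO./OO.]: 2 plies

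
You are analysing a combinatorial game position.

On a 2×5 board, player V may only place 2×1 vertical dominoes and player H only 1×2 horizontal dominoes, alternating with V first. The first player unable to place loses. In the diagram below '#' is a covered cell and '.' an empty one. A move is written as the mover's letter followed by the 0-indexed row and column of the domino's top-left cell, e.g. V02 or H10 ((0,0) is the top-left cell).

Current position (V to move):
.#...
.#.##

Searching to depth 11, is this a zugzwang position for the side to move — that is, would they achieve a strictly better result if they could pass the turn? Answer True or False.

p1 V@[.#.../.#.##]: V00[##.../##.##]-1 V02[.##../.####]+1*
p2 H@[.##../.####]: H03[.####/.####]-1*
p3 V@[.####/.####]: V00[#####/#####]+1*
p4 H@[#####/#####] terminal -1; root [.#.../.#.##] d11
suppose V passes — search the same position with H to move:
pass> p1 H@[.#.../.#.##]: H02[.###./.#.##]-1* H03[.#.##/.#.##]-1
pass> p2 V@[.###./.#.##]: V00[####./##.##]+1*
pass> p3 H@[####./##.##] terminal -1; root [.#.../.#.##] d11
for V: play +1, pass +1

zugzwang(.#.../.#.##, V) = False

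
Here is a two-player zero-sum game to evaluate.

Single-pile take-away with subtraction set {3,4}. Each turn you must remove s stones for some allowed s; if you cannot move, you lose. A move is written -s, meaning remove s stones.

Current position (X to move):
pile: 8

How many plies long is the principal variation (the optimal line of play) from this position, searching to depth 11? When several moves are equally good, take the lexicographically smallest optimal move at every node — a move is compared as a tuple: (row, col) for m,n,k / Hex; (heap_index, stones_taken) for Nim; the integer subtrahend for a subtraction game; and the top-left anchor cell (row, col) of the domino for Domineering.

p1 X@[8]: -3[5]-1* -4[4]-1
p2 O@[5]: -3[2]+1* -4[1]+1
p3 X@[2] terminal -1; root [8] d11

PV length from [8]: 2 plies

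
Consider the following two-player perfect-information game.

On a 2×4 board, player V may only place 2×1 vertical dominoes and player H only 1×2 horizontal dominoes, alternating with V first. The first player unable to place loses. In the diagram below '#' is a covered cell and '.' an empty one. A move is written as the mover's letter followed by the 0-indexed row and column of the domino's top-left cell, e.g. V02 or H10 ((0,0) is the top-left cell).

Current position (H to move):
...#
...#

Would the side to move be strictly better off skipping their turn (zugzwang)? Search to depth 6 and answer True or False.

p1 H@[...#/...#]: H00[##.#/...#]+1* H01[.###/...#]+1 H10[...#/##.#]+1 H11[...#/.###]+1
p2 V@[##.#/...#]: V02[####/..##]-1*
p3 H@[####/..##]: H10[####/####]+1*
p4 V@[####/####] terminal -1; root [...#/...#] d6
if H skipped the turn, V would face:
~ p1 V@[...#/...#]: V00[#..#/#..#]-1 V01[.#.#/.#.#]+1* V02[..##/..##]-1
~ p2 H@[.#.#/.#.#] terminal -1; root [...#/...#] d6
compare (H): move=+1 vs pass=-1

zugzwang(...#/...#, H) = False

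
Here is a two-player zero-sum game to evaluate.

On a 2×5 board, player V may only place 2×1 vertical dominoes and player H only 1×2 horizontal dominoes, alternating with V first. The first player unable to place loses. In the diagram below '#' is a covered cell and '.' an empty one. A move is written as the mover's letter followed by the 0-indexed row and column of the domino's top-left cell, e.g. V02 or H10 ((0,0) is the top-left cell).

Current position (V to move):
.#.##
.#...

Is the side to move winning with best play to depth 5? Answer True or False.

p1 V@[.#.##/.#...]: V00[##.##/##...]-1 V02[.####/.##..]+1*
p2 H@[.####/.##..]: H13[.####/.####]-1*
p3 V@[.####/.####]: V00[#####/#####]+1*
p4 H@[#####/#####] terminal -1; root [.#.##/.#...] d5

V winning at [.#.##/.#...]: True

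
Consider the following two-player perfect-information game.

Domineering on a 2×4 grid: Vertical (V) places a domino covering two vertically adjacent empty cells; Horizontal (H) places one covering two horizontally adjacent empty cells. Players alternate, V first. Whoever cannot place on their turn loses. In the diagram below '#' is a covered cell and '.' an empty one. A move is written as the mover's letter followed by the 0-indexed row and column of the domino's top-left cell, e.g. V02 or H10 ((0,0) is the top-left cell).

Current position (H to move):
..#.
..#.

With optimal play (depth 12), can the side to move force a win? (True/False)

ply 1, H at ..#./..#. | H00=+1→###./..#.*; H10=+1→..#./###.
ply 2, V at ###./..#. | V03=-1→####/..##*
ply 3, H at ####/..## | H10=+1→####/####*
ply 4: ####/#### is terminal -1 (V); from ..#./..#. depth 12

H winning at [..#./..#.]: True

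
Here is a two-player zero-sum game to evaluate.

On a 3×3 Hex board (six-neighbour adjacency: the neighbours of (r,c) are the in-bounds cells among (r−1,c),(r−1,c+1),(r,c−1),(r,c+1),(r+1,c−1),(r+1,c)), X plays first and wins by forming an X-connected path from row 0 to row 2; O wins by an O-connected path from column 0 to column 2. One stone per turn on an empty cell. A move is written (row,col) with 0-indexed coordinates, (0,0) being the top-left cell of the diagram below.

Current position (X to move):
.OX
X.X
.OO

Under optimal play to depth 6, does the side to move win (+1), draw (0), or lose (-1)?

[.OX/X.X/.OO] X move#1: (0,0):-1/XOX/X.X/.OO, (1,1):-1/.OX/XXX/.OO, (2,0):+1/.OX/X.X/XOO*
[.OX/X.X/XOO] O move#2: (0,0):-1/OOX/X.X/XOO*, (1,1):-1/.OX/XOX/XOO
[OOX/X.X/XOO] X move#3: (1,1):+1/OOX/XXX/XOO*
[OOX/XXX/XOO] end (terminal -1, O#4); searched .OX/X.X/.OO to 6

value(.OX/X.X/.OO, X) = +1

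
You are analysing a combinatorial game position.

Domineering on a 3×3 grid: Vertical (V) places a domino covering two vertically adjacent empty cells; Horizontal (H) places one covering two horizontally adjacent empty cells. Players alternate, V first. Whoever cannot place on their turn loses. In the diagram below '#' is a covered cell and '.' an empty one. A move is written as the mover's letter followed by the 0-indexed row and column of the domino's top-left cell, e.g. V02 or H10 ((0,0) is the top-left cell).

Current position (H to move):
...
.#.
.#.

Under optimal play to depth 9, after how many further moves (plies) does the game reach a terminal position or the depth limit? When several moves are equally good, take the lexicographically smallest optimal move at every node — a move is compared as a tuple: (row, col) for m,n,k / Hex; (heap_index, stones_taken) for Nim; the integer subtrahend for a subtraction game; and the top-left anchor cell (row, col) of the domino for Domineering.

[.../.#./.#.] H move#1: H00:-1/##./.#./.#.*, H01:-1/.##/.#./.#.
[##./.#./.#.] V move#2: V02:+1/###/.##/.#.*, V10:+1/##./##./##., V12:+1/##./.##/.##
[###/.##/.#.] end (terminal -1, H#3); searched .../.#./.#. to 9

PV length from [.../.#./.#.]: 2 plies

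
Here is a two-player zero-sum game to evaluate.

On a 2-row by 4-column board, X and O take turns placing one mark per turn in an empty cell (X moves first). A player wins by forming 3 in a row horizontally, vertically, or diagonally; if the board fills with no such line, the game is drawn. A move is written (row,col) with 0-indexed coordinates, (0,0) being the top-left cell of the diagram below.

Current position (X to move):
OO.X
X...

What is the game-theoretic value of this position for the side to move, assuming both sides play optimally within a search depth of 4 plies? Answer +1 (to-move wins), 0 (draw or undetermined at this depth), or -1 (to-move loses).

p1 X@[OO.X/X...]: (0,2)[OOXX/X...]+0* (1,1)[OO.X/XX..]-1 (1,2)[OO.X/X.X.]-1 (1,3)[OO.X/X..X]-1
p2 O@[OOXX/X...]: (1,1)[OOXX/XO..]+0* (1,2)[OOXX/X.O.]+0 (1,3)[OOXX/X..O]+0
p3 X@[OOXX/XO..]: (1,2)[OOXX/XOX.]+0* (1,3)[OOXX/XO.X]+0
p4 O@[OOXX/XOX.]: (1,3)[OOXX/XOXO]+0*
p5 X@[OOXX/XOXO] terminal +0; root [OO.X/X...] d4

value(OO.X/X..., X) = 0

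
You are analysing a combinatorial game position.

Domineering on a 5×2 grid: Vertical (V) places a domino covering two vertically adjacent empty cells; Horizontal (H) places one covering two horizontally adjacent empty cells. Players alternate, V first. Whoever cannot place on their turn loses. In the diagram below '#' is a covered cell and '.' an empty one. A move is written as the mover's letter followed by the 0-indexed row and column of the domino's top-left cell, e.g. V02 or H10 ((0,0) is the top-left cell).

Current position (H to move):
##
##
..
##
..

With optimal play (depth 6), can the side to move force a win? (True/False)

H winning at [##/##/../##/..]: True

p1 H@[##/##/../##/..]: H20[##/##/##/##/..]+1* H40[##/##/../##/##]+1
p2 V@[##/##/##/##/..] terminal -1; root [##/##/../##/..] d6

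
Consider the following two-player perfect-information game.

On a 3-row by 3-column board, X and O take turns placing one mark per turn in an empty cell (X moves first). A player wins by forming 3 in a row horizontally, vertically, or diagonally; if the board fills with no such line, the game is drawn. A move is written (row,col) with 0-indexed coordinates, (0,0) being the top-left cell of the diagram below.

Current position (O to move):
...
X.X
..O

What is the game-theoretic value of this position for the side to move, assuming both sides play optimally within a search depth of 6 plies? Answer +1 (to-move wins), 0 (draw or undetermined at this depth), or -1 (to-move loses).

value(.../X.X/..O, O) = +1

ply 1, O at .../X.X/..O | (0,0)=-1→O../X.X/..O; (0,1)=-1→.O./X.X/..O; (0,2)=-1→..O/X.X/..O; (1,1)=+1→.../XOX/..O*; (2,0)=-1→.../X.X/O.O; (2,1)=-1→.../X.X/.OO
ply 2, X at .../XOX/..O | (0,0)=-1→X../XOX/..O*; (0,1)=-1→.X./XOX/..O; (0,2)=-1→..X/XOX/..O; (2,0)=-1→.../XOX/X.O; (2,1)=-1→.../XOX/.XO
ply 3, O at X../XOX/..O | (0,1)=-1→XO./XOX/..O; (0,2)=-1→X.O/XOX/..O; (2,0)=+1→X../XOX/O.O*; (2,1)=-1→X../XOX/.OO
ply 4, X at X../XOX/O.O | (0,1)=-1→XX./XOX/O.O*; (0,2)=-1→X.X/XOX/O.O; (2,1)=-1→X../XOX/OXO
ply 5, O at XX./XOX/O.O | (0,2)=+1→XXO/XOX/O.O*; (2,1)=+1→XX./XOX/OOO
ply 6: XXO/XOX/O.O is terminal -1 (X); from .../X.X/..O depth 6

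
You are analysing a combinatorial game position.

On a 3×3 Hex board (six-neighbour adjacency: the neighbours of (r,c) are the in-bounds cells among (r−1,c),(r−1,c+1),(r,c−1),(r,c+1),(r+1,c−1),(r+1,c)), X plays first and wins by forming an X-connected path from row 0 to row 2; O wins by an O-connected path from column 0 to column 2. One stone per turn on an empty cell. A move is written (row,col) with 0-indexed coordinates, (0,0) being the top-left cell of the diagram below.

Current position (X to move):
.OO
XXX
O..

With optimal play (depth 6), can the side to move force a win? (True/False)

[.OO/XXX/O..] X move#1: (0,0):+1/XOO/XXX/O..*, (2,1):-1/.OO/XXX/OX., (2,2):-1/.OO/XXX/O.X
[XOO/XXX/O..] O move#2: (2,1):-1/XOO/XXX/OO.*, (2,2):-1/XOO/XXX/O.O
[XOO/XXX/OO.] X move#3: (2,2):+1/XOO/XXX/OOX*
[XOO/XXX/OOX] end (terminal -1, O#4); searched .OO/XXX/O.. to 6

X winning at [.OO/XXX/O..]: True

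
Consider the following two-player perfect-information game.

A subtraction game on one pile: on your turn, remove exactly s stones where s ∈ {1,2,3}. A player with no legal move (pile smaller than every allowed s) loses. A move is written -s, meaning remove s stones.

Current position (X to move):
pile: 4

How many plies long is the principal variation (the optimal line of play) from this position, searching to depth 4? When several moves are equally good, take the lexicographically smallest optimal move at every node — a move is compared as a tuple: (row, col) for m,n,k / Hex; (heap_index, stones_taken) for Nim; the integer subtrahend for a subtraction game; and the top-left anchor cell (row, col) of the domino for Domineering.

PV length from [4]: 2 plies

p1 X@[4]: -1[3]-1* -2[2]-1 -3[1]-1
p2 O@[3]: -1[2]-1 -2[1]-1 -3[0]+1*
p3 X@[0] terminal -1; root [4] d4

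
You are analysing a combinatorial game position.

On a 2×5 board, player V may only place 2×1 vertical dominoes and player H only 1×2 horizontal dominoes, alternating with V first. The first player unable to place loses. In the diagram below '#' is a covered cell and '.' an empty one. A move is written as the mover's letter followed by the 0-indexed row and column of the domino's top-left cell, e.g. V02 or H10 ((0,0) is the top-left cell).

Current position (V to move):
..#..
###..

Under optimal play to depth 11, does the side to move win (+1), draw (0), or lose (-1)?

value(..#../###.., V) = +1

p1 V@[..#../###..]: V03[..##./####.]+1* V04[..#.#/###.#]+1
p2 H@[..##./####.]: H00[####./####.]-1*
p3 V@[####./####.]: V04[#####/#####]+1*
p4 H@[#####/#####] terminal -1; root [..#../###..] d11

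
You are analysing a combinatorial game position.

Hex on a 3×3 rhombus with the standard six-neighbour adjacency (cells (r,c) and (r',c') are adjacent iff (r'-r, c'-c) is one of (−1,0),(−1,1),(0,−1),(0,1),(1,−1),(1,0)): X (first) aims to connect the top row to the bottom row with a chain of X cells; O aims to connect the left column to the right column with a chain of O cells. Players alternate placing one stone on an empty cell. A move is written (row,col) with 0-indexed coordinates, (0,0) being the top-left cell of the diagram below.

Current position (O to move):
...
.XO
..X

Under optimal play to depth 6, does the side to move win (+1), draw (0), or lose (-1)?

ply 1, O at .../.XO/..X | (0,0)=-1→O../.XO/..X*; (0,1)=-1→.O./.XO/..X; (0,2)=-1→..O/.XO/..X; (1,0)=-1→.../OXO/..X; (2,0)=-1→.../.XO/O.X; (2,1)=-1→.../.XO/.OX
ply 2, X at O../.XO/..X | (0,1)=+1→OX./.XO/..X*; (0,2)=+1→O.X/.XO/..X; (1,0)=+1→O../XXO/..X; (2,0)=+1→O../.XO/X.X; (2,1)=+1→O../.XO/.XX
ply 3, O at OX./.XO/..X | (0,2)=-1→OXO/.XO/..X*; (1,0)=-1→OX./OXO/..X; (2,0)=-1→OX./.XO/O.X; (2,1)=-1→OX./.XO/.OX
ply 4, X at OXO/.XO/..X | (1,0)=+1→OXO/XXO/..X*; (2,0)=+1→OXO/.XO/X.X; (2,1)=+1→OXO/.XO/.XX
ply 5, O at OXO/XXO/..X | (2,0)=-1→OXO/XXO/O.X*; (2,1)=-1→OXO/XXO/.OX
ply 6, X at OXO/XXO/O.X | (2,1)=+1→OXO/XXO/OXX*
ply 7: OXO/XXO/OXX is terminal -1 (O); from .../.XO/..X depth 6

value(.../.XO/..X, O) = -1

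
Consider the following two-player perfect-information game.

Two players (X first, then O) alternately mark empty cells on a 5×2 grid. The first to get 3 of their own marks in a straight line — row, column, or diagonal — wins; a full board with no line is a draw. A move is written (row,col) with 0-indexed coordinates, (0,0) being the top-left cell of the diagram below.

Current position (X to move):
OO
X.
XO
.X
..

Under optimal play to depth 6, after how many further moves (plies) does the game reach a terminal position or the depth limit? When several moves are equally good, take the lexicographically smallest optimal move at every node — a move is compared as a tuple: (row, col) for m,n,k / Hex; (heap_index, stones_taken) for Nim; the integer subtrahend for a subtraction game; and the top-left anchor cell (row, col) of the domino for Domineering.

[OO/X./XO/.X/..] X move#1: (1,1):+0/OO/XX/XO/.X/.., (3,0):+1/OO/X./XO/XX/..*, (4,0):-1/OO/X./XO/.X/X., (4,1):-1/OO/X./XO/.X/.X
[OO/X./XO/XX/..] end (terminal -1, O#2); searched OO/X./XO/.X/.. to 6

PV length from [OO/X./XO/.X/..]: 1 ply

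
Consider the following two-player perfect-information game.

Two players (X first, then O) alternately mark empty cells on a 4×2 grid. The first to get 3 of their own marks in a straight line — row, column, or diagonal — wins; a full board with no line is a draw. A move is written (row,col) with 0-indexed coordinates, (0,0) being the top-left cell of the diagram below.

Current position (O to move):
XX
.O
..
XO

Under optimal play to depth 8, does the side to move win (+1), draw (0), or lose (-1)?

value(XX/.O/../XO, O) = +1

p1 O@[XX/.O/../XO]: (1,0)[XX/OO/../XO]+0 (2,0)[XX/.O/O./XO]+0 (2,1)[XX/.O/.O/XO]+1*
p2 X@[XX/.O/.O/XO] terminal -1; root [XX/.O/../XO] d8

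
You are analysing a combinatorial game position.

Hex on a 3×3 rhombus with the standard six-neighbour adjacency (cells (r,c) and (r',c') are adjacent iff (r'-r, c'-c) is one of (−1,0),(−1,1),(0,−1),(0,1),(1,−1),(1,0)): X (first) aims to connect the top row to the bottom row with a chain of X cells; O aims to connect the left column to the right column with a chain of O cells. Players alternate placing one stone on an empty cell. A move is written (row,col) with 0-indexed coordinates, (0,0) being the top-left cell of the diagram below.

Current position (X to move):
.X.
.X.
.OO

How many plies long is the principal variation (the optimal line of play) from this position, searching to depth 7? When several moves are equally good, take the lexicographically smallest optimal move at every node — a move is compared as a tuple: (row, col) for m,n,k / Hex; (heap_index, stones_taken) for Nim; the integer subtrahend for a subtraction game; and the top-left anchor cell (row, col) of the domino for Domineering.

PV length from [.X./.X./.OO]: 1 ply

ply 1, X at .X./.X./.OO | (0,0)=-1→XX./.X./.OO; (0,2)=-1→.XX/.X./.OO; (1,0)=-1→.X./XX./.OO; (1,2)=-1→.X./.XX/.OO; (2,0)=+1→.X./.X./XOO*
ply 2: .X./.X./XOO is terminal -1 (O); from .X./.X./.OO depth 7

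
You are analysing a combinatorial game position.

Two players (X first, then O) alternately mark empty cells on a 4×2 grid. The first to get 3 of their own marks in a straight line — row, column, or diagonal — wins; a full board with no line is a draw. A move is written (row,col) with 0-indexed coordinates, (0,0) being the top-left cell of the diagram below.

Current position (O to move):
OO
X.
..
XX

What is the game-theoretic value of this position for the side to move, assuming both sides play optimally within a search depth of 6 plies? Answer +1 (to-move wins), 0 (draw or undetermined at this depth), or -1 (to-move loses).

ply 1, O at OO/X./../XX | (1,1)=-1→OO/XO/../XX; (2,0)=+0→OO/X./O./XX*; (2,1)=-1→OO/X./.O/XX
ply 2, X at OO/X./O./XX | (1,1)=+0→OO/XX/O./XX*; (2,1)=+0→OO/X./OX/XX
ply 3, O at OO/XX/O./XX | (2,1)=+0→OO/XX/OO/XX*
ply 4: OO/XX/OO/XX is terminal +0 (X); from OO/X./../XX depth 6

value(OO/X./../XX, O) = 0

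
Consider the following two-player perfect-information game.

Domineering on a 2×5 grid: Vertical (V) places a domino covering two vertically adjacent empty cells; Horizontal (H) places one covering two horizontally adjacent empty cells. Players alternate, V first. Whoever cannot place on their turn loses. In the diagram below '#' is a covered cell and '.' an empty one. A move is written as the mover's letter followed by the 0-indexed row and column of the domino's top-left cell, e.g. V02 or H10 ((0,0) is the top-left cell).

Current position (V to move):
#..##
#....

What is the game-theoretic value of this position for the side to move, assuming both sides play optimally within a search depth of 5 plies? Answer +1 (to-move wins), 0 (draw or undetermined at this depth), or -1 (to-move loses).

ply 1, V at #..##/#.... | V01=-1→##.##/##...; V02=+1→#.###/#.#..*
ply 2, H at #.###/#.#.. | H13=-1→#.###/#.###*
ply 3, V at #.###/#.### | V01=+1→#####/#####*
ply 4: #####/##### is terminal -1 (H); from #..##/#.... depth 5

value(#..##/#...., V) = +1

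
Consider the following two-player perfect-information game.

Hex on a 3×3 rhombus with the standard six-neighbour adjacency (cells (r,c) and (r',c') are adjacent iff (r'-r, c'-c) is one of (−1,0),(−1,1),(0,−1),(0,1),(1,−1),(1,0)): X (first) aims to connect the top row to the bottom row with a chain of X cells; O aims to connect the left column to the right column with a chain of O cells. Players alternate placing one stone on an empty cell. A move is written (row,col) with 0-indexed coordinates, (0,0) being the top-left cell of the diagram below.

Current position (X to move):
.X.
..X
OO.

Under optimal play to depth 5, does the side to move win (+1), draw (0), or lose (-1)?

ply 1, X at .X./..X/OO. | (0,0)=-1→XX./..X/OO.; (0,2)=-1→.XX/..X/OO.; (1,0)=-1→.X./X.X/OO.; (1,1)=-1→.X./.XX/OO.; (2,2)=+1→.X./..X/OOX*
ply 2, O at .X./..X/OOX | (0,0)=-1→OX./..X/OOX*; (0,2)=-1→.XO/..X/OOX; (1,0)=-1→.X./O.X/OOX; (1,1)=-1→.X./.OX/OOX
ply 3, X at OX./..X/OOX | (0,2)=+1→OXX/..X/OOX*; (1,0)=+1→OX./X.X/OOX; (1,1)=+1→OX./.XX/OOX
ply 4: OXX/..X/OOX is terminal -1 (O); from .X./..X/OO. depth 5

value(.X./..X/OO., X) = +1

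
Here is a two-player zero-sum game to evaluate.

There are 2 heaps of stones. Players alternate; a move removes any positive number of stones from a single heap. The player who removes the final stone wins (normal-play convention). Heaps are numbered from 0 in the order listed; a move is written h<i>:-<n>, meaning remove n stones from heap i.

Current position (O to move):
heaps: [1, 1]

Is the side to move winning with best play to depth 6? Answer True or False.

O winning at [(1,1)]: False

p1 O@[(1,1)]: h0:-1[(0,1)]-1* h1:-1[(1,0)]-1
p2 X@[(0,1)]: h1:-1[(0,0)]+1*
p3 O@[(0,0)] terminal -1; root [(1,1)] d6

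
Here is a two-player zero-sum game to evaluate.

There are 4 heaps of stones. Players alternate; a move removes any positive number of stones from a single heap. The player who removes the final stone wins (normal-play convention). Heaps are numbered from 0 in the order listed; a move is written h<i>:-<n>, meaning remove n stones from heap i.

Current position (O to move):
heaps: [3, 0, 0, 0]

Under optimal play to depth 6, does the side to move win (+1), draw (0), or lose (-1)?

p1 O@[(3,0,0,0)]: h0:-1[(2,0,0,0)]-1 h0:-2[(1,0,0,0)]-1 h0:-3[(0,0,0,0)]+1*
p2 X@[(0,0,0,0)] terminal -1; root [(3,0,0,0)] d6

value((3,0,0,0), O) = +1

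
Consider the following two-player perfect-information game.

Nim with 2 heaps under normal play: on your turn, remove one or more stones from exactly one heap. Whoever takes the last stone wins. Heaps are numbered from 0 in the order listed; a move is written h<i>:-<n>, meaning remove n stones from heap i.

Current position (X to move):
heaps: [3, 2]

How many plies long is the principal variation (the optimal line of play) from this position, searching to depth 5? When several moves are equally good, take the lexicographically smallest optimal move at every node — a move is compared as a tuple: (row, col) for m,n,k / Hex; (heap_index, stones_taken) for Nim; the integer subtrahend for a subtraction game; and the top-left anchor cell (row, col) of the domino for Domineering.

p1 X@[(3,2)]: h0:-1[(2,2)]+1* h0:-2[(1,2)]-1 h0:-3[(0,2)]-1 h1:-1[(3,1)]-1 h1:-2[(3,0)]-1
p2 O@[(2,2)]: h0:-1[(1,2)]-1* h0:-2[(0,2)]-1 h1:-1[(2,1)]-1 h1:-2[(2,0)]-1
p3 X@[(1,2)]: h0:-1[(0,2)]-1 h1:-1[(1,1)]+1* h1:-2[(1,0)]-1
p4 O@[(1,1)]: h0:-1[(0,1)]-1* h1:-1[(1,0)]-1
p5 X@[(0,1)]: h1:-1[(0,0)]+1*
p6 O@[(0,0)] terminal -1; root [(3,2)] d5

PV length from [(3,2)]: 5 plies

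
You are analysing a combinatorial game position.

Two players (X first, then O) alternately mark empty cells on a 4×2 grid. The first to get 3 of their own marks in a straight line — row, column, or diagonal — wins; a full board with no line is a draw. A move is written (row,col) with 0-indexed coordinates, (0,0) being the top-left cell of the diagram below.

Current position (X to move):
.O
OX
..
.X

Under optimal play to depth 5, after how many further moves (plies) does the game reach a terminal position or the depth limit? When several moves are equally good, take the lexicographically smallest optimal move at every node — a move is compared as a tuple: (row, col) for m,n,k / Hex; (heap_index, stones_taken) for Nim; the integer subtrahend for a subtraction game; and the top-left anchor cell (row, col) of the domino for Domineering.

PV length from [.O/OX/../.X]: 1 ply

ply 1, X at .O/OX/../.X | (0,0)=+0→XO/OX/../.X; (2,0)=+0→.O/OX/X./.X; (2,1)=+1→.O/OX/.X/.X*; (3,0)=+0→.O/OX/../XX
ply 2: .O/OX/.X/.X is terminal -1 (O); from .O/OX/../.X depth 5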